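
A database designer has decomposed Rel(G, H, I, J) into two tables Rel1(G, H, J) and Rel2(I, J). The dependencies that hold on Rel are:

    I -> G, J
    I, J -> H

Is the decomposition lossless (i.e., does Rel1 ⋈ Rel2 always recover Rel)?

No

Common attributes: Rel1 ∩ Rel2 = {J}.
No dependency enlarges {J}, so (J)⁺ = {J}.
The closure contains neither all of Rel1 = {G, H, J} nor all of Rel2 = {I, J}, so the common attributes are not a superkey of either fragment. The join is lossy.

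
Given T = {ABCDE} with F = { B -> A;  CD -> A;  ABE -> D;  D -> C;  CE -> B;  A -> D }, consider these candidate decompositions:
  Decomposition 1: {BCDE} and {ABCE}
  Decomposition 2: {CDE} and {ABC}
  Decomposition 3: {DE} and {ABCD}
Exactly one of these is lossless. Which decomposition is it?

Decomposition 1

Decomposition 1: common = {BCE}, closure = {ABCDE} → lossless.
Decomposition 2: common = {C}, closure = {C} → lossy.
Decomposition 3: common = {D}, closure = {ACD} → lossy.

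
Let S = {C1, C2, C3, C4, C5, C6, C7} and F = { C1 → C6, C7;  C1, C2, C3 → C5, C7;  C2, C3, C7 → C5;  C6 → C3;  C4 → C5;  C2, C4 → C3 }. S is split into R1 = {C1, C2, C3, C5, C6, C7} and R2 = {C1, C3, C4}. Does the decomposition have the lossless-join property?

Common attributes: R1 ∩ R2 = {C1, C3}.
Closure of {C1, C3}: C1 → C6, C7 applies, adding C6, C7. So (C1, C3)⁺ = {C1, C3, C6, C7}.
The closure contains neither all of R1 = {C1, C2, C3, C5, C6, C7} nor all of R2 = {C1, C3, C4}, so the common attributes are not a superkey of either fragment. The join is lossy.

No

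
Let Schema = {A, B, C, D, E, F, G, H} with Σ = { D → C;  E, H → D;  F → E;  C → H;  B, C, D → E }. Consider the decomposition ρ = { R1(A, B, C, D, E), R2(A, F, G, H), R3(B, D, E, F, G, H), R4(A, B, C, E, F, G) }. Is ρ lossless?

Yes

Chase test. Columns are A, B, C, D, E, F, G, H; row i has aⱼ where attribute j ∈ Ri, else bᵢⱼ.
Initial tableau (one row per fragment):
  row 1: a1 a2 a3 a4 a5 b16 b17 b18
  row 2: a1 b22 b23 b24 b25 a6 a7 a8
  row 3: b31 a2 b33 a4 a5 a6 a7 a8
  row 4: a1 a2 a3 b44 a5 a6 a7 b48
Rows 1 and 3 agree on D; apply D→C and equate their C entries.
Rows 2 and 3 agree on F; apply F→E and equate their E entries.
Rows 1 and 3 agree on C; apply C→H and equate their H entries.
Rows 1 and 4 agree on C; apply C→H and equate their H entries.
Rows 1 and 2 agree on E, H; apply E, H→D and equate their D entries.
Rows 1 and 4 agree on E, H; apply E, H→D and equate their D entries.
Rows 1 and 2 agree on D; apply D→C and equate their C entries.
Row 4 is now all distinguished symbols — the join is lossless.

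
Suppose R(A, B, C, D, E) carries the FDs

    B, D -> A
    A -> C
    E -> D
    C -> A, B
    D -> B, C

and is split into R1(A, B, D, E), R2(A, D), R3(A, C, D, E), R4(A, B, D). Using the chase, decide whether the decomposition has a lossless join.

Yes

Chase test. Columns are A, B, C, D, E; row i has aⱼ where attribute j ∈ Ri, else bᵢⱼ.
Initial tableau (one row per fragment):
  row 1: a1 a2 b13 a4 a5
  row 2: a1 b22 b23 a4 b25
  row 3: a1 b32 a3 a4 a5
  row 4: a1 a2 b43 a4 b45
Rows 1 and 2 agree on A; apply A→C and equate their C entries.
Rows 1 and 3 agree on A; apply A→C and equate their C entries.
Rows 1 and 4 agree on A; apply A→C and equate their C entries.
Rows 1 and 2 agree on C; apply C→A, B and equate their A, B entries.
Rows 1 and 3 agree on C; apply C→A, B and equate their A, B entries.
Row 1 is now all distinguished symbols — the join is lossless.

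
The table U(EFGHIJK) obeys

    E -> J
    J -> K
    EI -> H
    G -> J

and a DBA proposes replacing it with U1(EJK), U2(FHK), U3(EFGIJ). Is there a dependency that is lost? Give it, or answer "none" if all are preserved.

EI -> H

Check EI → H: no single fragment contains all of {EHI}, and the restricted closure of {EI} across the fragments never reaches {H}.
E → J is preserved.
J → K is preserved.
G → J is preserved.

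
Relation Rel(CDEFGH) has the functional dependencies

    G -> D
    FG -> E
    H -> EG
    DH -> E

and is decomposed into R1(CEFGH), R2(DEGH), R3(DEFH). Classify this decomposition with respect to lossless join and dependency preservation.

Lossless test (chase): Rows 1 and 2 agree on G; apply G→D and equate their D entries. Rows 1 and 3 agree on H; apply H→EG and equate their EG entries. Row 1 is now all distinguished symbols — the join is lossless.
Dependency preservation: every FD's attributes lie within a single fragment, so each can be enforced locally — preserved.

lossless and dependency-preserving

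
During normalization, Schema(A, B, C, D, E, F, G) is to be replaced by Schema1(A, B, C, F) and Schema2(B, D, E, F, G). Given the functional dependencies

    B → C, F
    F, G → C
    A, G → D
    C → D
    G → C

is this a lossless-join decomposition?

No

Common attributes: Schema1 ∩ Schema2 = {B, F}.
Closure of {B, F}: B → C, F applies, adding C; C → D applies, adding D. So (B, F)⁺ = {B, C, D, F}.
The closure contains neither all of Schema1 = {A, B, C, F} nor all of Schema2 = {B, D, E, F, G}, so the common attributes are not a superkey of either fragment. The join is lossy.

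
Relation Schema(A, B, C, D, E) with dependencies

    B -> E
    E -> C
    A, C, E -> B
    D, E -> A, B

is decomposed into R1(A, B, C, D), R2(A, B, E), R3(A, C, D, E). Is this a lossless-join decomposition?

Chase test. Columns are A, B, C, D, E; row i has aⱼ where attribute j ∈ Ri, else bᵢⱼ.
Initial tableau (one row per fragment):
  row 1: a1 a2 a3 a4 b15
  row 2: a1 a2 b23 b24 a5
  row 3: a1 b32 a3 a4 a5
Rows 1 and 2 agree on B; apply B→E and equate their E entries.
Rows 1 and 2 agree on E; apply E→C and equate their C entries.
Rows 1 and 3 agree on A, C, E; apply A, C, E→B and equate their B entries.
Row 1 is now all distinguished symbols — the join is lossless.

Yes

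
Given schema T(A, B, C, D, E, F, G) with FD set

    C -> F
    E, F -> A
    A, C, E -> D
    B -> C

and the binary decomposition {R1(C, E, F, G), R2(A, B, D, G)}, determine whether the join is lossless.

Common attributes: R1 ∩ R2 = {G}.
No dependency enlarges {G}, so (G)⁺ = {G}.
The closure contains neither all of R1 = {C, E, F, G} nor all of R2 = {A, B, D, G}, so the common attributes are not a superkey of either fragment. The join is lossy.

No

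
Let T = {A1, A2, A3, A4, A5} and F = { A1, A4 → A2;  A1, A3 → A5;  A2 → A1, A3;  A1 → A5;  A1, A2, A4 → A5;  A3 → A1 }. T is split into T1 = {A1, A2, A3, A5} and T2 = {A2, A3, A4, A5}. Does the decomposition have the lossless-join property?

Common attributes: T1 ∩ T2 = {A2, A3, A5}.
Closure of {A2, A3, A5}: A2 → A1, A3 applies, adding A1. So (A2, A3, A5)⁺ = {A1, A2, A3, A5}.
This closure contains every attribute of T1, so T1 ∩ T2 → T1. The join is lossless.

Yes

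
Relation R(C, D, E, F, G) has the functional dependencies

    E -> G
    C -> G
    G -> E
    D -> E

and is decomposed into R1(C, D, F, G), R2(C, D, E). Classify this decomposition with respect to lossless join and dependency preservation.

lossless but not dependency-preserving

Lossless test: (C, D)⁺ = {C, D, E, G}, which contains all of one fragment — lossless.
Dependency preservation: the restricted closure of {E} across the fragments never reaches {G}, so E → G cannot be enforced without a join — not preserved.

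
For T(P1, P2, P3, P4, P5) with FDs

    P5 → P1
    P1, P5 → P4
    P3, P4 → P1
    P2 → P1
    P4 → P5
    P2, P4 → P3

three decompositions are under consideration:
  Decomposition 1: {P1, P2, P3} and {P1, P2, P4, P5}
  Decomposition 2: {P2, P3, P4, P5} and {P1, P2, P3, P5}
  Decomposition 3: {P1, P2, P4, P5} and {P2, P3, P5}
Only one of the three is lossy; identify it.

Decomposition 1

Decomposition 1: common = {P1, P2}, closure = {P1, P2} → lossy.
Decomposition 2: common = {P2, P3, P5}, closure = {P1, P2, P3, P4, P5} → lossless.
Decomposition 3: common = {P2, P5}, closure = {P1, P2, P3, P4, P5} → lossless.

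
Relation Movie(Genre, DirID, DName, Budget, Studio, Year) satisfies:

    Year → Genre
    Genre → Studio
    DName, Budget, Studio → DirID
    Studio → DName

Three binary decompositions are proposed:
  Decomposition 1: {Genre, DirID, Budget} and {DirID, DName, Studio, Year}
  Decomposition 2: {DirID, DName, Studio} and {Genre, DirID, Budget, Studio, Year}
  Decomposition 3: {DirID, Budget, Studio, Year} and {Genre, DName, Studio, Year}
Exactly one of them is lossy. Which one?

Decomposition 1

Decomposition 1: common = {DirID}, closure = {DirID} → lossy.
Decomposition 2: common = {DirID, Studio}, closure = {DirID, DName, Studio} → lossless.
Decomposition 3: common = {Studio, Year}, closure = {Genre, DName, Studio, Year} → lossless.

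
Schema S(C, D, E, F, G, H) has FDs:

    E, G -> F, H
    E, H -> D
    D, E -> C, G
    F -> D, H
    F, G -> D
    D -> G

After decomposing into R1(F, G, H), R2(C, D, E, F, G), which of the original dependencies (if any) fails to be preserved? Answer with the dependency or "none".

Check E, H → D: no single fragment contains all of {D, E, H}, and the restricted closure of {E, H} across the fragments never reaches {D}.
E, G → F, H is preserved.
D, E → C, G is preserved.
F → D, H is preserved.
F, G → D is preserved.
D → G is preserved.

E, H -> D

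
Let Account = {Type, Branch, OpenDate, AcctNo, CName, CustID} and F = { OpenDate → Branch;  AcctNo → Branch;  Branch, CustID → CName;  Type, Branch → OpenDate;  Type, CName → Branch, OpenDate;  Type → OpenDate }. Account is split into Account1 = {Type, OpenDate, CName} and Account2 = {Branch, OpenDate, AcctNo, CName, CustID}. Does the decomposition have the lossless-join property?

Common attributes: Account1 ∩ Account2 = {OpenDate, CName}.
Closure of {OpenDate, CName}: OpenDate → Branch applies, adding Branch. So (OpenDate, CName)⁺ = {Branch, OpenDate, CName}.
The closure contains neither all of Account1 = {Type, OpenDate, CName} nor all of Account2 = {Branch, OpenDate, AcctNo, CName, CustID}, so the common attributes are not a superkey of either fragment. The join is lossy.

No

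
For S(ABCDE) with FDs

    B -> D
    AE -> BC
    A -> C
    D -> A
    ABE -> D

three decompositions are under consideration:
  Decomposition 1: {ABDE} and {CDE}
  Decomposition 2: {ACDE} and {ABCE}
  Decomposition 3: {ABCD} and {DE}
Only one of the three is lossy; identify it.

Decomposition 1: common = {DE}, closure = {ABCDE} → lossless.
Decomposition 2: common = {ACE}, closure = {ABCDE} → lossless.
Decomposition 3: common = {D}, closure = {ACD} → lossy.

Decomposition 3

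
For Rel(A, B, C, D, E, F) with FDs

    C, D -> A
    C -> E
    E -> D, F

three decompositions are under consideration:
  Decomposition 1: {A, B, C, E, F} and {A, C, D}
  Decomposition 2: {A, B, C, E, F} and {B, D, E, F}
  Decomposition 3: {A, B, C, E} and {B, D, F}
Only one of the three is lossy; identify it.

Decomposition 1: common = {A, C}, closure = {A, C, D, E, F} → lossless.
Decomposition 2: common = {B, E, F}, closure = {B, D, E, F} → lossless.
Decomposition 3: common = {B}, closure = {B} → lossy.

Decomposition 3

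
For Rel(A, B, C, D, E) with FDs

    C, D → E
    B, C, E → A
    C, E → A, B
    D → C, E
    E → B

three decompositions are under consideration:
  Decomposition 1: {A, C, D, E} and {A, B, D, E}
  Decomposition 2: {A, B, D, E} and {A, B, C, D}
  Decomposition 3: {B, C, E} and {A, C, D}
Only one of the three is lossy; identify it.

Decomposition 1: common = {A, D, E}, closure = {A, B, C, D, E} → lossless.
Decomposition 2: common = {A, B, D}, closure = {A, B, C, D, E} → lossless.
Decomposition 3: common = {C}, closure = {C} → lossy.

Decomposition 3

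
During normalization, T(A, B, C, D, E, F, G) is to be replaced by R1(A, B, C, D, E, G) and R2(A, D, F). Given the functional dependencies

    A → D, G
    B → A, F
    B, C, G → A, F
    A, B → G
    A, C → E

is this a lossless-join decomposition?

No

Common attributes: R1 ∩ R2 = {A, D}.
Closure of {A, D}: A → D, G applies, adding G. So (A, D)⁺ = {A, D, G}.
The closure contains neither all of R1 = {A, B, C, D, E, G} nor all of R2 = {A, D, F}, so the common attributes are not a superkey of either fragment. The join is lossy.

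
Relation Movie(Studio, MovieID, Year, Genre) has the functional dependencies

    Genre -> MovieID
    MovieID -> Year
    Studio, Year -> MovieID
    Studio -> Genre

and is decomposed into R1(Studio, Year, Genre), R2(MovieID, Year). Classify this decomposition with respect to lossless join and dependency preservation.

lossy and not dependency-preserving

Lossless test: (Year)⁺ = {Year}, which is a superkey of neither fragment — lossy.
Dependency preservation: the restricted closure of {Genre} across the fragments never reaches {MovieID}, so Genre → MovieID cannot be enforced without a join — not preserved.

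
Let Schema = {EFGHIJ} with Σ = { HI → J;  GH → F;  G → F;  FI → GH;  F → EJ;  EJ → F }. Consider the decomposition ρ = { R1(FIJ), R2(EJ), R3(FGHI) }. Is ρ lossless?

Chase test. Columns are EFGHIJ; row i has aⱼ where attribute j ∈ Ri, else bᵢⱼ.
Initial tableau (one row per fragment):
  row 1: b11 a2 b13 b14 a5 a6
  row 2: a1 b22 b23 b24 b25 a6
  row 3: b31 a2 a3 a4 a5 b36
Rows 1 and 3 agree on FI; apply FI→GH and equate their GH entries.
Rows 1 and 3 agree on F; apply F→EJ and equate their EJ entries.
No row becomes fully distinguished — the join is lossy.

No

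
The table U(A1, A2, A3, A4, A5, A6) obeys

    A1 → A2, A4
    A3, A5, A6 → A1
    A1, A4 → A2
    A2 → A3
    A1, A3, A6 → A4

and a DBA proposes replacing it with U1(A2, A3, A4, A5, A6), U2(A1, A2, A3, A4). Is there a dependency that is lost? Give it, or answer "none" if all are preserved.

A3, A5, A6 → A1

Check A3, A5, A6 → A1: no single fragment contains all of {A1, A3, A5, A6}, and the restricted closure of {A3, A5, A6} across the fragments never reaches {A1}.
A1 → A2, A4 is preserved.
A1, A4 → A2 is preserved.
A2 → A3 is preserved.
A1, A3, A6 → A4 is preserved.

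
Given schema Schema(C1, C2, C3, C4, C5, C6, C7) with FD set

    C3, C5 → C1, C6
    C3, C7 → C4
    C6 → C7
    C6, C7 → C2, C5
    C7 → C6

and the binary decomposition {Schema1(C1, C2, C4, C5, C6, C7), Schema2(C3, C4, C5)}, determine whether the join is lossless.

Common attributes: Schema1 ∩ Schema2 = {C4, C5}.
No dependency enlarges {C4, C5}, so (C4, C5)⁺ = {C4, C5}.
The closure contains neither all of Schema1 = {C1, C2, C4, C5, C6, C7} nor all of Schema2 = {C3, C4, C5}, so the common attributes are not a superkey of either fragment. The join is lossy.

No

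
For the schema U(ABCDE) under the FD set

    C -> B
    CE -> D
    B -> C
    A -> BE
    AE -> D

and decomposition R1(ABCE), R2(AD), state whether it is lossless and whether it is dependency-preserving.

lossless but not dependency-preserving

Lossless test: (A)⁺ = {ABCDE}, which contains all of one fragment — lossless.
Dependency preservation: the restricted closure of {CE} across the fragments never reaches {D}, so CE → D cannot be enforced without a join — not preserved.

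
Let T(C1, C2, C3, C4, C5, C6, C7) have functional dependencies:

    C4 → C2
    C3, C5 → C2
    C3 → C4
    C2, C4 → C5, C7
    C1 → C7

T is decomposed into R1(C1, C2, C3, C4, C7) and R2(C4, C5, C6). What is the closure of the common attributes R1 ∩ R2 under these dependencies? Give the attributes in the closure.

C2, C4, C5, C7

R1 ∩ R2 = {C4}.
C4 → C2 applies, adding C2
C2, C4 → C5, C7 applies, adding C5, C7
Closure: {C2, C4, C5, C7}.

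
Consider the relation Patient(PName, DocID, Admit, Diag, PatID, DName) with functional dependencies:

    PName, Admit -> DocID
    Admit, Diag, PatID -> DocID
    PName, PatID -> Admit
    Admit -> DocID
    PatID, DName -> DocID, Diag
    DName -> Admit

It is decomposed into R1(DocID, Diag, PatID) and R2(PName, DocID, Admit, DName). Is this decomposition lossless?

Common attributes: R1 ∩ R2 = {DocID}.
No dependency enlarges {DocID}, so (DocID)⁺ = {DocID}.
The closure contains neither all of R1 = {DocID, Diag, PatID} nor all of R2 = {PName, DocID, Admit, DName}, so the common attributes are not a superkey of either fragment. The join is lossy.

No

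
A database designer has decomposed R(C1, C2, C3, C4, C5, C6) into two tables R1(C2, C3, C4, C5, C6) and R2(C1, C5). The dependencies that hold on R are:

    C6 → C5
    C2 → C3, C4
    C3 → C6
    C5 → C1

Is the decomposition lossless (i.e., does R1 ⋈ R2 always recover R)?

Common attributes: R1 ∩ R2 = {C5}.
Closure of {C5}: C5 → C1 applies, adding C1. So (C5)⁺ = {C1, C5}.
This closure contains every attribute of R2, so R1 ∩ R2 → R2. The join is lossless.

Yes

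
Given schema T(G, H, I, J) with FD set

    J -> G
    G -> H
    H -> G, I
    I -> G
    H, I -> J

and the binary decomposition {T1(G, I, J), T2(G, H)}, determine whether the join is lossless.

Common attributes: T1 ∩ T2 = {G}.
Closure of {G}: G → H applies, adding H; H → G, I applies, adding I; H, I → J applies, adding J. So (G)⁺ = {G, H, I, J}.
This closure contains every attribute of T1, so T1 ∩ T2 → T1. The join is lossless.

Yes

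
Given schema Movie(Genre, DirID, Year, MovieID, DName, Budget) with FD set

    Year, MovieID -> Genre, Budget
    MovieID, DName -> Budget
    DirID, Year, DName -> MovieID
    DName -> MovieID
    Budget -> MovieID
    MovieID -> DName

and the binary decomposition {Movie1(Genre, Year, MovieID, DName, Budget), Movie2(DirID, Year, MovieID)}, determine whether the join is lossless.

Yes

Common attributes: Movie1 ∩ Movie2 = {Year, MovieID}.
Closure of {Year, MovieID}: Year, MovieID → Genre, Budget applies, adding Genre, Budget; MovieID → DName applies, adding DName. So (Year, MovieID)⁺ = {Genre, Year, MovieID, DName, Budget}.
This closure contains every attribute of Movie1, so Movie1 ∩ Movie2 → Movie1. The join is lossless.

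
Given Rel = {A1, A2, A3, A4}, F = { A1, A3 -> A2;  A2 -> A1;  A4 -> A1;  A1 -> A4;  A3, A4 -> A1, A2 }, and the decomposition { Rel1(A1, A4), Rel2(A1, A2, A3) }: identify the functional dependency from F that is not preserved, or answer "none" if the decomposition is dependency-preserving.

none

A1, A3 → A2 lies within Rel2.
A2 → A1 lies within Rel2.
A4 → A1 lies within Rel1.
A1 → A4 lies within Rel1.
A3, A4 → A1, A2: restricted closure across fragments reaches A1, A2.
Every dependency is enforceable on the fragments, so the decomposition is dependency-preserving.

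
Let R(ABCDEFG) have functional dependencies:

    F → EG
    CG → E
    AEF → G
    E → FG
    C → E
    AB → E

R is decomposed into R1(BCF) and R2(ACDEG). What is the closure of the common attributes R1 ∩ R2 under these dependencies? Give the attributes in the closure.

R1 ∩ R2 = {C}.
C → E applies, adding E
E → FG applies, adding FG
Closure: {CEFG}.

CEFG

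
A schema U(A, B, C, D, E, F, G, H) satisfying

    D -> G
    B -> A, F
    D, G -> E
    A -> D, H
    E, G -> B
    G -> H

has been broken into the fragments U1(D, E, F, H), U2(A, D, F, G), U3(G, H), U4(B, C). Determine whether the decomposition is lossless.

No

Chase test. Columns are A, B, C, D, E, F, G, H; row i has aⱼ where attribute j ∈ Ui, else bᵢⱼ.
Initial tableau (one row per fragment):
  row 1: b11 b12 b13 a4 a5 a6 b17 a8
  row 2: a1 b22 b23 a4 b25 a6 a7 b28
  row 3: b31 b32 b33 b34 b35 b36 a7 a8
  row 4: b41 a2 a3 b44 b45 b46 b47 b48
Rows 1 and 2 agree on D; apply D→G and equate their G entries.
Rows 1 and 2 agree on D, G; apply D, G→E and equate their E entries.
Rows 1 and 2 agree on E, G; apply E, G→B and equate their B entries.
Rows 1 and 2 agree on G; apply G→H and equate their H entries.
Rows 1 and 2 agree on B; apply B→A, F and equate their A, F entries.
No row becomes fully distinguished — the join is lossy.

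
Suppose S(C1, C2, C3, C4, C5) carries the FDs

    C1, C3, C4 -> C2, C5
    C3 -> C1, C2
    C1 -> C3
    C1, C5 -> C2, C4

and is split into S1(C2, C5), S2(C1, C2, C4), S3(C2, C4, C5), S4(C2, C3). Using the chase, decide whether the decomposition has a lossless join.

Chase test. Columns are C1, C2, C3, C4, C5; row i has aⱼ where attribute j ∈ Si, else bᵢⱼ.
Initial tableau (one row per fragment):
  row 1: b11 a2 b13 b14 a5
  row 2: a1 a2 b23 a4 b25
  row 3: b31 a2 b33 a4 a5
  row 4: b41 a2 a3 b44 b45
No row becomes fully distinguished — the join is lossy.

No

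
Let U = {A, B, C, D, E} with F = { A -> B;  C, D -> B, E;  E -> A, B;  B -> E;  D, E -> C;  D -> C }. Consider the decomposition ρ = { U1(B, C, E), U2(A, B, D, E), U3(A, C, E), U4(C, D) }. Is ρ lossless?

Chase test. Columns are A, B, C, D, E; row i has aⱼ where attribute j ∈ Ui, else bᵢⱼ.
Initial tableau (one row per fragment):
  row 1: b11 a2 a3 b14 a5
  row 2: a1 a2 b23 a4 a5
  row 3: a1 b32 a3 b34 a5
  row 4: b41 b42 a3 a4 b45
Rows 2 and 3 agree on A; apply A→B and equate their B entries.
Rows 1 and 2 agree on E; apply E→A, B and equate their A, B entries.
Rows 2 and 4 agree on D; apply D→C and equate their C entries.
Rows 2 and 4 agree on C, D; apply C, D→B, E and equate their B, E entries.
Rows 1 and 4 agree on E; apply E→A, B and equate their A, B entries.
Row 2 is now all distinguished symbols — the join is lossless.

Yes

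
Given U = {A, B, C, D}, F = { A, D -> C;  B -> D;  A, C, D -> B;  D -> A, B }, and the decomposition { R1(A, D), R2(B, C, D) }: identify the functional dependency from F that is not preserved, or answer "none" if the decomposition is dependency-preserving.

none

A, D → C: restricted closure across fragments reaches C.
B → D lies within R2.
A, C, D → B: restricted closure across fragments reaches B.
D → A, B: restricted closure across fragments reaches A, B.
Every dependency is enforceable on the fragments, so the decomposition is dependency-preserving.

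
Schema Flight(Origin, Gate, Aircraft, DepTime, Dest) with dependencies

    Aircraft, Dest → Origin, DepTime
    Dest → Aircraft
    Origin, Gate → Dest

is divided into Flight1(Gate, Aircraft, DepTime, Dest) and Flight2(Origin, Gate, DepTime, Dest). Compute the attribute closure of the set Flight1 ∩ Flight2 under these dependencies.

Flight1 ∩ Flight2 = {Gate, DepTime, Dest}.
Dest → Aircraft applies, adding Aircraft
Aircraft, Dest → Origin, DepTime applies, adding Origin
Closure: {Origin, Gate, Aircraft, DepTime, Dest}.

Origin, Gate, Aircraft, DepTime, Dest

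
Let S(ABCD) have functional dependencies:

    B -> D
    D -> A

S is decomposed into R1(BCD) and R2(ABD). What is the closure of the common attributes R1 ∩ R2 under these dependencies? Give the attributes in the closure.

ABD

R1 ∩ R2 = {BD}.
D → A applies, adding A
Closure: {ABD}.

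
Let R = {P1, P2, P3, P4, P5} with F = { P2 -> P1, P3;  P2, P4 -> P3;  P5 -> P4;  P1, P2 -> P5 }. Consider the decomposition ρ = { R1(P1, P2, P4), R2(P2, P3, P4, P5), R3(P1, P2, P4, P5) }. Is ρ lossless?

Yes

Chase test. Columns are P1, P2, P3, P4, P5; row i has aⱼ where attribute j ∈ Ri, else bᵢⱼ.
Initial tableau (one row per fragment):
  row 1: a1 a2 b13 a4 b15
  row 2: b21 a2 a3 a4 a5
  row 3: a1 a2 b33 a4 a5
Rows 1 and 2 agree on P2; apply P2→P1, P3 and equate their P1, P3 entries.
Rows 1 and 3 agree on P2; apply P2→P1, P3 and equate their P1, P3 entries.
Rows 1 and 2 agree on P1, P2; apply P1, P2→P5 and equate their P5 entries.
Row 1 is now all distinguished symbols — the join is lossless.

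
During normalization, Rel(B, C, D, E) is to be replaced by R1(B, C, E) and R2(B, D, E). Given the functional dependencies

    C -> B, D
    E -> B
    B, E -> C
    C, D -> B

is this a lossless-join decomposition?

Common attributes: R1 ∩ R2 = {B, E}.
Closure of {B, E}: B, E → C applies, adding C; C → B, D applies, adding D. So (B, E)⁺ = {B, C, D, E}.
This closure contains every attribute of R1, so R1 ∩ R2 → R1. The join is lossless.

Yes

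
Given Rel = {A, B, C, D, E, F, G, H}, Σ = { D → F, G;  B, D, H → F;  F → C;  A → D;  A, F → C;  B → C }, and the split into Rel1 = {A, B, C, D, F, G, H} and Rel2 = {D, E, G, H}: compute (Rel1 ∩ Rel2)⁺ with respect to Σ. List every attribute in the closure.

Rel1 ∩ Rel2 = {D, G, H}.
D → F, G applies, adding F
F → C applies, adding C
Closure: {C, D, F, G, H}.

C, D, F, G, H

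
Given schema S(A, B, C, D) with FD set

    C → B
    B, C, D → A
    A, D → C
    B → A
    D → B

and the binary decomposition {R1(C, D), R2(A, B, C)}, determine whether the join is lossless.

Common attributes: R1 ∩ R2 = {C}.
Closure of {C}: C → B applies, adding B; B → A applies, adding A. So (C)⁺ = {A, B, C}.
This closure contains every attribute of R2, so R1 ∩ R2 → R2. The join is lossless.

Yes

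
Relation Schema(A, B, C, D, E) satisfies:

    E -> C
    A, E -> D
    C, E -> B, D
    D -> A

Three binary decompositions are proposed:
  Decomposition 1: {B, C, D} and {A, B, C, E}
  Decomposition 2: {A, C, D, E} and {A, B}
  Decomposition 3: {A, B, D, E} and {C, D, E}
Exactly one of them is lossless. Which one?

Decomposition 1: common = {B, C}, closure = {B, C} → lossy.
Decomposition 2: common = {A}, closure = {A} → lossy.
Decomposition 3: common = {D, E}, closure = {A, B, C, D, E} → lossless.

Decomposition 3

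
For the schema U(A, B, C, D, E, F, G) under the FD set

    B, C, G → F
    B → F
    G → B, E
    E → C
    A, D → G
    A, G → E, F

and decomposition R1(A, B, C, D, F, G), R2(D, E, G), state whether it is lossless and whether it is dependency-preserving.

lossless but not dependency-preserving

Lossless test: (D, G)⁺ = {B, C, D, E, F, G}, which contains all of one fragment — lossless.
Dependency preservation: the restricted closure of {E} across the fragments never reaches {C}, so E → C cannot be enforced without a join — not preserved.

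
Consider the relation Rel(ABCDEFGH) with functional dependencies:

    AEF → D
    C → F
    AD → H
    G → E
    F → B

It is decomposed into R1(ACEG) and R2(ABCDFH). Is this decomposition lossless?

No

Common attributes: R1 ∩ R2 = {AC}.
Closure of {AC}: C → F applies, adding F; F → B applies, adding B. So (AC)⁺ = {ABCF}.
The closure contains neither all of R1 = {ACEG} nor all of R2 = {ABCDFH}, so the common attributes are not a superkey of either fragment. The join is lossy.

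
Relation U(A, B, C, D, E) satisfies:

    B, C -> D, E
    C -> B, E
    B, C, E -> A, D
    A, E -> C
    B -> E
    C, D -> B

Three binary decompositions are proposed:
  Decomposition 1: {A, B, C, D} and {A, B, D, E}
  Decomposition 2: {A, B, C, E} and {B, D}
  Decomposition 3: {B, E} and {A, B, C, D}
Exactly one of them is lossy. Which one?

Decomposition 2

Decomposition 1: common = {A, B, D}, closure = {A, B, C, D, E} → lossless.
Decomposition 2: common = {B}, closure = {B, E} → lossy.
Decomposition 3: common = {B}, closure = {B, E} → lossless.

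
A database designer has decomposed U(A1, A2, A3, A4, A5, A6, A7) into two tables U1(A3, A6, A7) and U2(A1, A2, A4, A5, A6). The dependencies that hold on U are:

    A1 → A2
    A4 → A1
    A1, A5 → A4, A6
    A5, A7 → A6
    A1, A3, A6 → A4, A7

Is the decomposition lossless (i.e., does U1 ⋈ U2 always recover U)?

Common attributes: U1 ∩ U2 = {A6}.
No dependency enlarges {A6}, so (A6)⁺ = {A6}.
The closure contains neither all of U1 = {A3, A6, A7} nor all of U2 = {A1, A2, A4, A5, A6}, so the common attributes are not a superkey of either fragment. The join is lossy.

No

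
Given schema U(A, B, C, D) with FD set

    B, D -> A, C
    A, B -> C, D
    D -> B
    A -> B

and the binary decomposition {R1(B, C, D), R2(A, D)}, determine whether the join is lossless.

Common attributes: R1 ∩ R2 = {D}.
Closure of {D}: D → B applies, adding B; B, D → A, C applies, adding A, C. So (D)⁺ = {A, B, C, D}.
This closure contains every attribute of R1, so R1 ∩ R2 → R1. The join is lossless.

Yes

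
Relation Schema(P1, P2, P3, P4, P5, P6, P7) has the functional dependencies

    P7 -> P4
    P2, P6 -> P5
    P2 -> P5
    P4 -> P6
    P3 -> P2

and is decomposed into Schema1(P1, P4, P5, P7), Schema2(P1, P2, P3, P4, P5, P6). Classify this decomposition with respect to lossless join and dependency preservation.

lossy but dependency-preserving

Lossless test: (P1, P4, P5)⁺ = {P1, P4, P5, P6}, which is a superkey of neither fragment — lossy.
Dependency preservation: every FD's attributes lie within a single fragment, so each can be enforced locally — preserved.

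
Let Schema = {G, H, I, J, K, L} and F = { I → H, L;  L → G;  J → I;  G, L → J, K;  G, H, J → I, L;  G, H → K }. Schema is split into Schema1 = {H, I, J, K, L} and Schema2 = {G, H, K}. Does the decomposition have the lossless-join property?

Common attributes: Schema1 ∩ Schema2 = {H, K}.
No dependency enlarges {H, K}, so (H, K)⁺ = {H, K}.
The closure contains neither all of Schema1 = {H, I, J, K, L} nor all of Schema2 = {G, H, K}, so the common attributes are not a superkey of either fragment. The join is lossy.

No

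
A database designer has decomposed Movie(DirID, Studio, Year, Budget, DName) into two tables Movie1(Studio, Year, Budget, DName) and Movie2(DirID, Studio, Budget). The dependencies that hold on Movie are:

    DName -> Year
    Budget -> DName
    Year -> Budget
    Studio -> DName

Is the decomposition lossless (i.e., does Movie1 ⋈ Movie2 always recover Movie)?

Common attributes: Movie1 ∩ Movie2 = {Studio, Budget}.
Closure of {Studio, Budget}: Budget → DName applies, adding DName; DName → Year applies, adding Year. So (Studio, Budget)⁺ = {Studio, Year, Budget, DName}.
This closure contains every attribute of Movie1, so Movie1 ∩ Movie2 → Movie1. The join is lossless.

Yes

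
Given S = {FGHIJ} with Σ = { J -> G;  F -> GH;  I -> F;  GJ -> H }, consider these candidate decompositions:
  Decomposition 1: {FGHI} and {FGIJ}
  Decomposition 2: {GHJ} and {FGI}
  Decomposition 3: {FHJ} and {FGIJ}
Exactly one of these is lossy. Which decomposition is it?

Decomposition 2

Decomposition 1: common = {FGI}, closure = {FGHI} → lossless.
Decomposition 2: common = {G}, closure = {G} → lossy.
Decomposition 3: common = {FJ}, closure = {FGHJ} → lossless.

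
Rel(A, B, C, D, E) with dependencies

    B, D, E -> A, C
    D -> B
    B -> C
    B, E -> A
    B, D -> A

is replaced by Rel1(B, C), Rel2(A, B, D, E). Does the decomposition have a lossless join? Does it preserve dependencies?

lossless and dependency-preserving

Lossless test: (B)⁺ = {B, C}, which contains all of one fragment — lossless.
Dependency preservation: B, D, E → A, C is not contained in any single fragment, but the restricted closure of its left-hand side across the fragments still reaches the right-hand side; the remaining FDs each lie inside some fragment. All dependencies are preserved.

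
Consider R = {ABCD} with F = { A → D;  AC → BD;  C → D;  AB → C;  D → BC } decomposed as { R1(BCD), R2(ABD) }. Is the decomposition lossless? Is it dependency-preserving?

lossless and dependency-preserving

Lossless test: (BD)⁺ = {BCD}, which contains all of one fragment — lossless.
Dependency preservation: AC → BD; AB → C are not contained in any single fragment, but the restricted closure of each left-hand side across the fragments still reaches the right-hand side; the remaining FDs each lie inside some fragment. All dependencies are preserved.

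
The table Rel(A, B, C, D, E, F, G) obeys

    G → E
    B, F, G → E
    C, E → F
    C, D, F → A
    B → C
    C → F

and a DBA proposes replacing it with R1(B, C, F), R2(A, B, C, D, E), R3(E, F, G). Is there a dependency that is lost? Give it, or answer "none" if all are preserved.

none

G → E lies within R3.
B, F, G → E: restricted closure across fragments reaches E.
C, E → F: restricted closure across fragments reaches F.
C, D, F → A: restricted closure across fragments reaches A.
B → C lies within R1.
C → F lies within R1.
Every dependency is enforceable on the fragments, so the decomposition is dependency-preserving.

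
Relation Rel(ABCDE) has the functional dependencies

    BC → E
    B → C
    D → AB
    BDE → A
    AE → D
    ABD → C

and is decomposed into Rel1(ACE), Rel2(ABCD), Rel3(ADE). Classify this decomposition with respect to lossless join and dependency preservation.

Lossless test (chase): Rows 2 and 3 agree on D; apply D→AB and equate their AB entries. Rows 1 and 3 agree on AE; apply AE→D and equate their D entries. Rows 2 and 3 agree on ABD; apply ABD→C and equate their C entries. Rows 2 and 3 agree on BC; apply BC→E and equate their E entries. Rows 1 and 2 agree on D; apply D→AB and equate their AB entries. Row 1 is now all distinguished symbols — the join is lossless.
Dependency preservation: the restricted closure of {BC} across the fragments never reaches {E}, so BC → E cannot be enforced without a join — not preserved.

lossless but not dependency-preserving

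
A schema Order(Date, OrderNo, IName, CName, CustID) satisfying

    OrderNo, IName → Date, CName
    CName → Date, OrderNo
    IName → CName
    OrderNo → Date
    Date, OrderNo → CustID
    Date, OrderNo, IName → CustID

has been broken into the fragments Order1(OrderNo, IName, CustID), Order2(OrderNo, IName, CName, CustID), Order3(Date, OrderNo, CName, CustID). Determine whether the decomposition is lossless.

Chase test. Columns are Date, OrderNo, IName, CName, CustID; row i has aⱼ where attribute j ∈ Orderi, else bᵢⱼ.
Initial tableau (one row per fragment):
  row 1: b11 a2 a3 b14 a5
  row 2: b21 a2 a3 a4 a5
  row 3: a1 a2 b33 a4 a5
Rows 1 and 2 agree on OrderNo, IName; apply OrderNo, IName→Date, CName and equate their Date, CName entries.
Rows 1 and 3 agree on CName; apply CName→Date, OrderNo and equate their Date, OrderNo entries.
Row 1 is now all distinguished symbols — the join is lossless.

Yes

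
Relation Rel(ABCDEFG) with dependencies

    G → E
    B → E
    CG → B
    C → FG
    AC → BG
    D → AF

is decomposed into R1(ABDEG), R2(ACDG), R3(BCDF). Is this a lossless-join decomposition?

Chase test. Columns are ABCDEFG; row i has aⱼ where attribute j ∈ Ri, else bᵢⱼ.
Initial tableau (one row per fragment):
  row 1: a1 a2 b13 a4 a5 b16 a7
  row 2: a1 b22 a3 a4 b25 b26 a7
  row 3: b31 a2 a3 a4 b35 a6 b37
Rows 1 and 2 agree on G; apply G→E and equate their E entries.
Rows 1 and 3 agree on B; apply B→E and equate their E entries.
Rows 2 and 3 agree on C; apply C→FG and equate their FG entries.
Rows 1 and 2 agree on D; apply D→AF and equate their AF entries.
Rows 1 and 3 agree on D; apply D→AF and equate their AF entries.
Rows 2 and 3 agree on CG; apply CG→B and equate their B entries.
Row 2 is now all distinguished symbols — the join is lossless.

Yes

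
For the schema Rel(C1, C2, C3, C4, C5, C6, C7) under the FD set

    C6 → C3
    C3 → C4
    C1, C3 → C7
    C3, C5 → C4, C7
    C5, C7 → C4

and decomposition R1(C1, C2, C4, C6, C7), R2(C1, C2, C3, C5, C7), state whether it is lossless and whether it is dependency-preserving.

Lossless test: (C1, C2, C7)⁺ = {C1, C2, C7}, which is a superkey of neither fragment — lossy.
Dependency preservation: the restricted closure of {C6} across the fragments never reaches {C3}, so C6 → C3 cannot be enforced without a join — not preserved.

lossy and not dependency-preserving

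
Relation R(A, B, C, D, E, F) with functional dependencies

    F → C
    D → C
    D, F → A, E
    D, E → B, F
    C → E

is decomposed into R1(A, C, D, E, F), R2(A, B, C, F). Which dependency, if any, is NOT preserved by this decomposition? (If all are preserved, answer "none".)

Check D, E → B, F: no single fragment contains all of {B, D, E, F}, and the restricted closure of {D, E} across the fragments never reaches {B, F}.
F → C is preserved.
D → C is preserved.
D, F → A, E is preserved.
C → E is preserved.

D, E → B, F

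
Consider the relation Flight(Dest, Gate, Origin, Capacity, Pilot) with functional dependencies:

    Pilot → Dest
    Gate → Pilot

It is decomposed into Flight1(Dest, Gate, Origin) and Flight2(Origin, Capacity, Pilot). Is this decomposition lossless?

No

Common attributes: Flight1 ∩ Flight2 = {Origin}.
No dependency enlarges {Origin}, so (Origin)⁺ = {Origin}.
The closure contains neither all of Flight1 = {Dest, Gate, Origin} nor all of Flight2 = {Origin, Capacity, Pilot}, so the common attributes are not a superkey of either fragment. The join is lossy.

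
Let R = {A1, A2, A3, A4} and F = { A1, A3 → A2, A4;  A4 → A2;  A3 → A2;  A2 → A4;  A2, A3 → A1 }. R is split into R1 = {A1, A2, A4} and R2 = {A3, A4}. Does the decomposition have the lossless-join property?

No

Common attributes: R1 ∩ R2 = {A4}.
Closure of {A4}: A4 → A2 applies, adding A2. So (A4)⁺ = {A2, A4}.
The closure contains neither all of R1 = {A1, A2, A4} nor all of R2 = {A3, A4}, so the common attributes are not a superkey of either fragment. The join is lossy.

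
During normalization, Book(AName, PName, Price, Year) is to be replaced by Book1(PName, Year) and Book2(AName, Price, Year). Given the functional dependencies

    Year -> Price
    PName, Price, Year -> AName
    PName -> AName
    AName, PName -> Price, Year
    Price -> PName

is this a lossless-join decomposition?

Common attributes: Book1 ∩ Book2 = {Year}.
Closure of {Year}: Year → Price applies, adding Price; Price → PName applies, adding PName; PName, Price, Year → AName applies, adding AName. So (Year)⁺ = {AName, PName, Price, Year}.
This closure contains every attribute of Book1, so Book1 ∩ Book2 → Book1. The join is lossless.

Yes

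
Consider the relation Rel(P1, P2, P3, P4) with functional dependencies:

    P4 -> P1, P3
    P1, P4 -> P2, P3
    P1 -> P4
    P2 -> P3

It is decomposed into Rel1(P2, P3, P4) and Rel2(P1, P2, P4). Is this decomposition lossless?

Common attributes: Rel1 ∩ Rel2 = {P2, P4}.
Closure of {P2, P4}: P4 → P1, P3 applies, adding P1, P3. So (P2, P4)⁺ = {P1, P2, P3, P4}.
This closure contains every attribute of Rel1, so Rel1 ∩ Rel2 → Rel1. The join is lossless.

Yes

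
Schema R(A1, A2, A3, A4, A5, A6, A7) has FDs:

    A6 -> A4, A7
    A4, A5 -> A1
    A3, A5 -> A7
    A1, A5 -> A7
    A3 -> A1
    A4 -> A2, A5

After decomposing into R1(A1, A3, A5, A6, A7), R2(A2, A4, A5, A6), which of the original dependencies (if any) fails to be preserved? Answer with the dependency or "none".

A4, A5 -> A1

Check A4, A5 → A1: no single fragment contains all of {A1, A4, A5}, and the restricted closure of {A4, A5} across the fragments never reaches {A1}.
A6 → A4, A7 is preserved.
A3, A5 → A7 is preserved.
A1, A5 → A7 is preserved.
A3 → A1 is preserved.
A4 → A2, A5 is preserved.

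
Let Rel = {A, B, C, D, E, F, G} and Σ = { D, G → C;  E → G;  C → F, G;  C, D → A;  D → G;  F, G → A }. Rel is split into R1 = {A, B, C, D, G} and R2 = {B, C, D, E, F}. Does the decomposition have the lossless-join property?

Common attributes: R1 ∩ R2 = {B, C, D}.
Closure of {B, C, D}: C → F, G applies, adding F, G; C, D → A applies, adding A. So (B, C, D)⁺ = {A, B, C, D, F, G}.
This closure contains every attribute of R1, so R1 ∩ R2 → R1. The join is lossless.

Yes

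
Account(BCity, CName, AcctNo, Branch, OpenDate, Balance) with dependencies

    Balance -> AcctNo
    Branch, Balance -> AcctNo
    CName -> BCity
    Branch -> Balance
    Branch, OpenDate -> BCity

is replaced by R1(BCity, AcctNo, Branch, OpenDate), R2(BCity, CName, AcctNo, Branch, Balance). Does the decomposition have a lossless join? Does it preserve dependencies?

Lossless test: (BCity, AcctNo, Branch)⁺ = {BCity, AcctNo, Branch, Balance}, which is a superkey of neither fragment — lossy.
Dependency preservation: every FD's attributes lie within a single fragment, so each can be enforced locally — preserved.

lossy but dependency-preserving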